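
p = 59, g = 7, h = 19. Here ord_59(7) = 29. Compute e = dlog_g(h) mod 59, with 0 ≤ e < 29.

Successive powers of 7 modulo 59:
  7^0=1  7^1=7  7^2=49  7^3=48  7^4=41  7^5=51
  7^6=3  7^7=21  7^8=29  7^9=26  7^10=5  7^11=35
  7^12=9  7^13=4  7^14=28  7^15=19
So 7^15 ≡ 19 (mod 59), giving e = 15.

15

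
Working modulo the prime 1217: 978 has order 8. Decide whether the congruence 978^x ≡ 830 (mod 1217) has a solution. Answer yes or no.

yes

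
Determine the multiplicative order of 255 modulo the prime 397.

33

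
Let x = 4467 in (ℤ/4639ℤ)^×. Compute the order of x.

The order of 4467 must divide p − 1 = 4638 = 2 · 3 · 773.
Divisors: 1, 2, 3, 6, 773, 1546, 2319, 4638.
Check each in increasing order: 4467^1 ≡ 4467;  4467^2 ≡ 1750;  4467^3 ≡ 535;  4467^6 ≡ 3246;  4467^773 ≡ 1.
Smallest exponent giving 1 is 773.

773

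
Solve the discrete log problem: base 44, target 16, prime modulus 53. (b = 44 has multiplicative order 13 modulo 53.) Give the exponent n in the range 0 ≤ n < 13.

7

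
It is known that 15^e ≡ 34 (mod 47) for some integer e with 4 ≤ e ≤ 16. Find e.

6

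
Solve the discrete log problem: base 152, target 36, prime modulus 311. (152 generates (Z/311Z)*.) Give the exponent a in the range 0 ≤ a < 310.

124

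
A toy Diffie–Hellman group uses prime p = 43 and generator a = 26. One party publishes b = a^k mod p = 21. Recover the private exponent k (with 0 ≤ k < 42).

12

Baby-step giant-step with m = ceil(sqrt(42)) = 7.
Baby table (26^j mod 43 for j=0..6):
  0:1  1:26  2:31  3:32  4:15  5:3  6:35
Giant step factor: 26^(-7) ≡ 37 (mod 43).
Scan 21·37^i mod 43 for i = 0, 1, …:
  i=0: 21   i=1: 3
Match at i=1, j=5: k = 1·7 + 5 = 12.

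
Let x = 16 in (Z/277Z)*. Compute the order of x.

23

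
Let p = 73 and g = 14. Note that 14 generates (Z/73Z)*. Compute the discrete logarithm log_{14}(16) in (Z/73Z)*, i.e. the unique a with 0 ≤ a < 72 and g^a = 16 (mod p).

Baby-step giant-step with m = ceil(sqrt(72)) = 9.
Baby table (14^j mod 73 for j=0..8):
  0:1  1:14  2:50  3:43  4:18  5:33  6:24  7:44
  8:32
Giant step factor: 14^(-9) ≡ 22 (mod 73).
Scan 16·22^i mod 73 for i = 0, 1, …:
  i=0: 16   i=1: 60   i=2: 6   i=3: 59
  i=4: 57   i=5: 13   i=6: 67   i=7: 14
Match at i=7, j=1: a = 7·9 + 1 = 64.

64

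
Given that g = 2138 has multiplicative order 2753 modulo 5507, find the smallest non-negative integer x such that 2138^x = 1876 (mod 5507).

Baby-step giant-step with m = ceil(sqrt(2753)) = 53.
Baby table (2138^j mod 5507 for j=0..52):
  0:1  1:2138  2:234  3:4662  4:5193  5:522  6:3622  7:994
  8:4977  9:1302  10:2641  11:1783  12:1210  13:4197  14:2283  15:1852
  16:43  17:3822  18:4555  19:2214  20:3019  21:418  22:1550  23:4193
  24:4745  25:916  26:3423  27:5078  28:2467  29:4247  30:4550  31:2538
  32:1849  33:4643  34:3120  35:1583  36:3156  37:1453  38:566  39:4075
  40:276  41:839  42:4007  43:3581  44:1448  45:890  46:2905  47:4501
  48:2409  49:1397  50:1992  51:1985  52:3540
Giant step factor: 2138^(-53) ≡ 4068 (mod 5507).
Scan 1876·4068^i mod 5507 for i = 0, 1, …:
  i=0: 1876   i=1: 4373   i=2: 1754   i=3: 3707
  i=4: 1910   i=5: 5010   i=6: 4780   i=7: 5330
  i=8: 1381   i=9: 768     …   i=14: 1687
  i=15: 994
Match at i=15, j=7: x = 15·53 + 7 = 802.

802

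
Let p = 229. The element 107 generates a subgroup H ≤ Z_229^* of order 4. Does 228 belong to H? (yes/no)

228 ∈ ⟨107⟩ iff 228^4 ≡ 1 (mod 229), since |⟨107⟩| = 4.
228^4 mod 229 = 1.
Since 1 = 1, 228 lies in the subgroup.

yes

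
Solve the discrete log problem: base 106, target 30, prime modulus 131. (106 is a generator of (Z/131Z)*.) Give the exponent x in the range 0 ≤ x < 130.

Baby-step giant-step with m = ceil(sqrt(130)) = 12.
Baby table (106^j mod 131 for j=0..11):
  0:1  1:106  2:101  3:95  4:114  5:32  6:117  7:88
  8:27  9:111  10:107  11:76
Giant step factor: 106^(-12) ≡ 129 (mod 131).
Scan 30·129^i mod 131 for i = 0, 1, …:
  i=0: 30   i=1: 71   i=2: 120   i=3: 22
  i=4: 87   i=5: 88
Match at i=5, j=7: x = 5·12 + 7 = 67.

67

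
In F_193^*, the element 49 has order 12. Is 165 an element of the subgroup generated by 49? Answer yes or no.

⟨49⟩ has order 12; its elements mod 193 are {1, 49, 63, 81, 84, 85, 108, 109, 112, 130, 144, 192}.
165 is not in this set.

no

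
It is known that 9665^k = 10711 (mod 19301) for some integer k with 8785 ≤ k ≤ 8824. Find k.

8785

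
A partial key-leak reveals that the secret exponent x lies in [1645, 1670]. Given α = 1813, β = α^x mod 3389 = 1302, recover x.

1650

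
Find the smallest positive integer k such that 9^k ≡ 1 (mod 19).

9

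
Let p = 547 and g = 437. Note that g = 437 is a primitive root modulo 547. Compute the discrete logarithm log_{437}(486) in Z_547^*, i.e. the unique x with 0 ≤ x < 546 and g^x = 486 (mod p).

334

Baby-step giant-step with m = ceil(sqrt(546)) = 24.
Baby table (437^j mod 547 for j=0..23):
  0:1  1:437  2:66  3:398  4:527  5:12  6:321  7:245
  8:400  9:307  10:144  11:23  12:205  13:424  14:402  15:87
  16:276  17:272  18:165  19:448  20:497  21:30  22:529  23:339
Giant step factor: 437^(-24) ≡ 64 (mod 547).
Scan 486·64^i mod 547 for i = 0, 1, …:
  i=0: 486   i=1: 472   i=2: 123   i=3: 214
  i=4: 21   i=5: 250   i=6: 137   i=7: 16
  i=8: 477   i=9: 443   i=10: 455   i=11: 129
  i=12: 51   i=13: 529
Match at i=13, j=22: x = 13·24 + 22 = 334.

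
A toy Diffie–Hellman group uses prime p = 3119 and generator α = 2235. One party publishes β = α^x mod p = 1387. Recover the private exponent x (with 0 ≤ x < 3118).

1587

Baby-step giant-step with m = ceil(sqrt(3118)) = 56.
Baby table (2235^j mod 3119 for j=0..55):
  0:1  1:2235  2:1706  3:1492  4:409  5:248  6:2217  7:2023
  8:1974  9:1624  10:2243  11:872  12:2664  13:2988  14:401  15:1082
  16:1045  17:2563  18:1821  19:2759  20:102  21:283  22:2467  23:2472
  24:1171  25:344  26:1566  27:492  28:1732  29:341  30:1099  31:1612
  32:375  33:2233  34:355  35:1199  36:544  37:2549  38:1721  39:708
  40:1047  41:795  42:2114  43:2624  44:920  45:779  46:663  47:280
  48:2000  49:473  50:2933  51:2236  52:822  53:79  54:1901  55:657
Giant step factor: 2235^(-56) ≡ 3057 (mod 3119).
Scan 1387·3057^i mod 3119 for i = 0, 1, …:
  i=0: 1387   i=1: 1338   i=2: 1257   i=3: 41
  i=4: 577   i=5: 1654   i=6: 379   i=7: 1454
  i=8: 303   i=9: 3047     …   i=27: 1515
  i=28: 2759
Match at i=28, j=19: x = 28·56 + 19 = 1587.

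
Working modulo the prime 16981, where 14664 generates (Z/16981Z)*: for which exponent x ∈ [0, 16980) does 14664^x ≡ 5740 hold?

9586

Baby-step giant-step with m = ceil(sqrt(16980)) = 131.
Baby table (14664^j mod 16981 for j=0..130):
  0:1  1:14664  2:2493  3:14240  4:3  5:10030  6:7479  7:8758
  8:9  9:13109  10:5456  11:9293  12:27  13:5365  14:16368  15:10898
  16:81  17:16095  18:15142  19:15713  20:243  21:14323  22:11464  23:13177
  24:729  25:9007  26:430  27:5569  28:2187  29:10040  30:1290  31:16707
  32:6561  33:13139  34:3870  35:16159  36:2702  37:5455  38:11610  39:14515
  40:8106  41:16365  42:868  43:9583  44:7337  45:15133  46:2604  47:11768
  48:5030  49:11437  50:7812  51:1342  52:15090  53:349  54:6455  55:4026
  56:11308  57:1047  58:2384  59:12078  60:16943  61:3141  62:7152  63:2272
  64:16867  65:9423  66:4475  67:6816  68:16639  69:11288  70:13425  71:3467
  72:15955  73:16883  74:6313  75:10401  76:13903  77:16687  78:1958  79:14222
  80:7747  81:16099  82:5874  83:8704  84:6260  85:14335  86:641  87:9131
  88:1799  89:9043  90:1923  91:10412  92:5397  93:10148  94:5769  95:14255
  96:16191  97:13463  98:326  99:8803  100:14611  101:6427  102:978  103:9428
  104:9871  105:2300  106:2934  107:11303  108:12632  109:6900  110:8802  111:16928
  112:3934  113:3719  114:9425  115:16822  116:11802  117:11157  118:11294  119:16504
  120:1444  121:16490  122:16901  123:15550  124:4332  125:15508  126:16741  127:12688
  128:12996  129:12562  130:16261
Giant step factor: 14664^(-131) ≡ 11943 (mod 16981).
Scan 5740·11943^i mod 16981 for i = 0, 1, …:
  i=0: 5740   i=1: 523   i=2: 14162   i=3: 6006
  i=4: 1914   i=5: 2476   i=6: 6947   i=7: 15836
  i=8: 11951   i=9: 5488     …   i=72: 1531
  i=73: 13177
Match at i=73, j=23: x = 73·131 + 23 = 9586.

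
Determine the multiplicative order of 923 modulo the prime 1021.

340

The order of 923 must divide p − 1 = 1020 = 2^2 · 3 · 5 · 17.
Divisors: 1, 2, 3, 4, 5, 6, 10, 12, 15, 17, 20, 30, 34, 51, 60, 68, 85, 102, 170, 204, 255, 340, 510, 1020.
Check each in increasing order: 923^1 ≡ 923;  923^2 ≡ 415;  923^3 ≡ 170;  923^4 ≡ 697;  923^5 ≡ 101;  923^6 ≡ 312;  923^10 ≡ 1012;  923^12 ≡ 349;  923^15 ≡ 112;  923^17 ≡ 535;  923^20 ≡ 81;  923^30 ≡ 292;  923^34 ≡ 345;  923^51 ≡ 795;  923^60 ≡ 521;  923^68 ≡ 589;  923^85 ≡ 647;  923^102 ≡ 26;  923^170 ≡ 1020;  923^204 ≡ 676;  923^255 ≡ 374;  923^340 ≡ 1.
Smallest exponent giving 1 is 340.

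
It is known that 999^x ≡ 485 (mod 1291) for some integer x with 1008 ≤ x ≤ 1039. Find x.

1021

Compute 999^1008 mod 1291 = 801, then multiply by 999 repeatedly:
  999^1008=801  999^1009=1070  999^1010=1273  999^1011=92  999^1012=247
  999^1013=172  999^1014=125  999^1015=939  999^1016=795  999^1017=240
  999^1018=925  999^1019=1010  999^1020=719  999^1021=485
Found 485 at exponent 1021.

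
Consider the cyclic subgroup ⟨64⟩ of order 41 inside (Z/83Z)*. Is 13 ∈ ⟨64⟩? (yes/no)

no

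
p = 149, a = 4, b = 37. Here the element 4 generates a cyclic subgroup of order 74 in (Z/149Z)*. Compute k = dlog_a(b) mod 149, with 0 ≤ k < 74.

36

Baby-step giant-step with m = ceil(sqrt(74)) = 9.
Baby table (4^j mod 149 for j=0..8):
  0:1  1:4  2:16  3:64  4:107  5:130  6:73  7:143
  8:125
Giant step factor: 4^(-9) ≡ 45 (mod 149).
Scan 37·45^i mod 149 for i = 0, 1, …:
  i=0: 37   i=1: 26   i=2: 127   i=3: 53
  i=4: 1
Match at i=4, j=0: k = 4·9 + 0 = 36.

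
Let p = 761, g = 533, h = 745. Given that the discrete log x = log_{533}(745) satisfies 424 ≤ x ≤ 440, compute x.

Compute 533^424 mod 761 = 395, then multiply by 533 repeatedly:
  533^424=395  533^425=499  533^426=378  533^427=570  533^428=171
  533^429=584  533^430=23  533^431=83  533^432=101  533^433=563
  533^434=245  533^435=454  533^436=745
Found 745 at exponent 436.

436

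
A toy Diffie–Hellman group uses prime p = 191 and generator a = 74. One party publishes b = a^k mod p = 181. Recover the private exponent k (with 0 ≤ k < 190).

Baby-step giant-step with m = ceil(sqrt(190)) = 14.
Baby table (74^j mod 191 for j=0..13):
  0:1  1:74  2:128  3:113  4:149  5:139  6:163  7:29
  8:45  9:83  10:30  11:119  12:20  13:143
Giant step factor: 74^(-14) ≡ 129 (mod 191).
Scan 181·129^i mod 191 for i = 0, 1, …:
  i=0: 181   i=1: 47   i=2: 142   i=3: 173
  i=4: 161   i=5: 141   i=6: 44   i=7: 137
  i=8: 101   i=9: 41   i=10: 132   i=11: 29
Match at i=11, j=7: k = 11·14 + 7 = 161.

161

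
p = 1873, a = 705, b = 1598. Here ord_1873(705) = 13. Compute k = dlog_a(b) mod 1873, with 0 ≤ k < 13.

Successive powers of 705 modulo 1873:
  705^0=1  705^1=705  705^2=680  705^3=1785  705^4=1642  705^5=96
  705^6=252  705^7=1598
So 705^7 ≡ 1598 (mod 1873), giving k = 7.

7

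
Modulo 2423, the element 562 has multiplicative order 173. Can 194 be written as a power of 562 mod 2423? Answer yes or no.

yes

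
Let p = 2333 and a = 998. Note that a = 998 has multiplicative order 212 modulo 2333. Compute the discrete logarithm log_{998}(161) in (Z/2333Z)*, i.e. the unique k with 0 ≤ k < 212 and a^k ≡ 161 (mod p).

Baby-step giant-step with m = ceil(sqrt(212)) = 15.
Baby table (998^j mod 2333 for j=0..14):
  0:1  1:998  2:2146  3:14  4:2307  5:2048  6:196  7:1969
  8:676  9:411  10:1903  11:132  12:1088  13:979  14:1848
Giant step factor: 998^(-15) ≡ 1227 (mod 2333).
Scan 161·1227^i mod 2333 for i = 0, 1, …:
  i=0: 161   i=1: 1575   i=2: 801   i=3: 634
  i=4: 1029   i=5: 430   i=6: 352   i=7: 299
  i=8: 592   i=9: 821   i=10: 1844   i=11: 1911
  i=12: 132
Match at i=12, j=11: k = 12·15 + 11 = 191.

191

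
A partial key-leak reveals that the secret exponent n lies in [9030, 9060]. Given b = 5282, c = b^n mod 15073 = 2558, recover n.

9058

Compute 5282^9030 mod 15073 = 3036, then multiply by 5282 repeatedly:
  5282^9030=3036  5282^9031=13553  5282^9032=5269  5282^9033=6100  5282^9034=9199
  5282^9035=8839  5282^9036=6517  5282^9037=11135  5282^9038=224  5282^9039=7474
  5282^9040=1481  5282^9041=14828  5282^9042=2188  5282^9043=11098  5282^9044=739
  5282^9045=14564  5282^9046=9529  5282^9047=3431  5282^9048=4796  5282^9049=9832
  5282^9050=6139  5282^9051=4175  5282^9052=551  5282^9053=1293  5282^9054=1557
  5282^9055=9289  5282^9056=1883  5282^9057=12899  5282^9058=2558
Found 2558 at exponent 9058.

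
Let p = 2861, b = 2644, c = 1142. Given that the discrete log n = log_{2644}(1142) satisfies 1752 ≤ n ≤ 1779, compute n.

1767

Compute 2644^1752 mod 2861 = 1574, then multiply by 2644 repeatedly:
  2644^1752=1574  2644^1753=1762  2644^1754=1020  2644^1755=1818  2644^1756=312
  2644^1757=960  2644^1758=533  2644^1759=1640  2644^1760=1745  2644^1761=1848
  2644^1762=2385  2644^1763=296  2644^1764=1571  2644^1765=2413  2644^1766=2803
  2644^1767=1142
Found 1142 at exponent 1767.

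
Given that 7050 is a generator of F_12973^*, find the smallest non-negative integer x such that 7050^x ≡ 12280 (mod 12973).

10842

Baby-step giant-step with m = ceil(sqrt(12972)) = 114.
Baby table (7050^j mod 12973 for j=0..113):
  0:1  1:7050  2:2937  3:942  4:11897  5:3405  6:5200  7:11275
  8:3179  9:7579  10:9136  11:10828  12:4268  13:5013  14:3198  15:11799
  16:74  17:2780  18:9770  19:4843  20:11187  21:5483  22:8583  23:4078
  24:1732  25:3007  26:1468  27:9919  28:4480  29:7718  30:3138  31:3935
  32:5476  33:11125  34:9465  35:8111  36:10539  37:3579  38:12438  39:3393
  40:11411  41:1977  42:4848  43:7518  44:7195  45:320  46:11671  47:5784
  48:3061  49:5951  50:12841  51:3456  52:1506  53:5386  54:12302  55:4595
  56:1169  57:3595  58:8481  59:11466  60:537  61:10707  62:7436  63:12880
  64:5973  65:12265  66:3205  67:9257  68:7660  69:9374  70:2238  71:2732
  72:8668  73:6570  74:4890  75:5239  76:819  77:965  78:5398  79:6091
  80:920  81:12473  82:3656  83:10422  84:9001  85:6107  86:9936  87:7573
  88:5755  89:6179  90:11589  91:11469  92:8714  93:6545  94:10262  95:9652
  96:3215  97:1919  98:11084  99:5821  100:4451  101:10836  102:8776  103:2563
  104:10734  105:3191  106:1368  107:5461  108:9159  109:4329  110:6954  111:733
  112:4396  113:12276
Giant step factor: 7050^(-114) ≡ 12804 (mod 12973).
Scan 12280·12804^i mod 12973 for i = 0, 1, …:
  i=0: 12280   i=1: 360   i=2: 4025   i=3: 7344
  i=4: 4272   i=5: 4520   i=6: 1527   i=7: 1397
  i=8: 10394   i=9: 7742     …   i=94: 8649
  i=95: 4268
Match at i=95, j=12: x = 95·114 + 12 = 10842.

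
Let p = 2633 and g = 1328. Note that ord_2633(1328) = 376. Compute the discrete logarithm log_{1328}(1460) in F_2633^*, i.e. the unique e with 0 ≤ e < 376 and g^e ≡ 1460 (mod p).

Baby-step giant-step with m = ceil(sqrt(376)) = 20.
Baby table (1328^j mod 2633 for j=0..19):
  0:1  1:1328  2:2107  3:1850  4:211  5:1110  6:2233  7:666
  8:2393  9:2506  10:2489  11:977  12:2020  13:2166  14:1212  15:773
  16:2307  17:1517  18:331  19:2490
Giant step factor: 1328^(-20) ≡ 586 (mod 2633).
Scan 1460·586^i mod 2633 for i = 0, 1, …:
  i=0: 1460   i=1: 2468   i=2: 731   i=3: 1820
  i=4: 155   i=5: 1308   i=6: 285   i=7: 1131
  i=8: 1883   i=9: 211
Match at i=9, j=4: e = 9·20 + 4 = 184.

184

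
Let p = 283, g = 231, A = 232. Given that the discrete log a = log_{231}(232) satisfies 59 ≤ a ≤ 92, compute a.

63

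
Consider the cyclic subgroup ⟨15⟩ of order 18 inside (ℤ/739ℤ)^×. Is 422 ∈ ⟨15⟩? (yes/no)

yes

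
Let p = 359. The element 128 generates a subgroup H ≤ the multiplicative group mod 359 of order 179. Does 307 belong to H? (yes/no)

yes

307 ∈ ⟨128⟩ iff 307^179 ≡ 1 (mod 359), since |⟨128⟩| = 179.
307^179 mod 359 = 1.
Since 1 = 1, 307 lies in the subgroup.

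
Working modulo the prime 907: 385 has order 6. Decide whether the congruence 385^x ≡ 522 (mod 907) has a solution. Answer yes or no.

yes

⟨385⟩ has order 6; its elements mod 907 are {1, 384, 385, 522, 523, 906}.
522 is in this set.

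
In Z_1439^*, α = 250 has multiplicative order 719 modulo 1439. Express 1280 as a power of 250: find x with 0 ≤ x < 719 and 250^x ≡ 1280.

273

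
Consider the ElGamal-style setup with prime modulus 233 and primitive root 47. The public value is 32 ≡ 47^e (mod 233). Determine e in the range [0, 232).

56

Baby-step giant-step with m = ceil(sqrt(232)) = 16.
Baby table (47^j mod 233 for j=0..15):
  0:1  1:47  2:112  3:138  4:195  5:78  6:171  7:115
  8:46  9:65  10:26  11:57  12:116  13:93  14:177  15:164
Giant step factor: 47^(-16) ≡ 184 (mod 233).
Scan 32·184^i mod 233 for i = 0, 1, …:
  i=0: 32   i=1: 63   i=2: 175   i=3: 46
Match at i=3, j=8: e = 3·16 + 8 = 56.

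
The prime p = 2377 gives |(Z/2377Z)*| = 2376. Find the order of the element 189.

1188

The order of 189 must divide p − 1 = 2376 = 2^3 · 3^3 · 11.
Divisors: 1, 2, 3, 4, 6, 8, 9, 11, 12, 18, 22, 24, 27, 33, 36, 44, 54, 66, 72, 88, 99, 108, 132, 198, 216, 264, 297, 396, 594, 792, 1188, 2376.
Check each in increasing order: 189^1 ≡ 189;  189^2 ≡ 66;  189^3 ≡ 589;  189^4 ≡ 1979;  189^6 ≡ 2256;  189^8 ≡ 1522;  189^9 ≡ 41;  189^11 ≡ 329;  189^12 ≡ 379;  189^18 ≡ 1681;  189^22 ≡ 1276;  189^24 ≡ 1021;  189^27 ≡ 2365;  189^33 ≡ 1452;  189^36 ≡ 1885;  189^44 ≡ 2308;  189^54 ≡ 144;  189^66 ≡ 2282;  189^72 ≡ 1987;  189^88 ≡ 7;  189^99 ≡ 2303;  189^108 ≡ 1720;  189^132 ≡ 1894;  189^198 ≡ 722;  189^216 ≡ 1412;  189^264 ≡ 343;  189^297 ≡ 1243;  189^396 ≡ 721;  189^594 ≡ 2376;  189^792 ≡ 1655;  189^1188 ≡ 1.
Smallest exponent giving 1 is 1188.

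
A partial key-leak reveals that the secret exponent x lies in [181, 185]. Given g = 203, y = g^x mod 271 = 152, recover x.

183

Compute 203^181 mod 271 = 264, then multiply by 203 repeatedly:
  203^181=264  203^182=205  203^183=152
Found 152 at exponent 183.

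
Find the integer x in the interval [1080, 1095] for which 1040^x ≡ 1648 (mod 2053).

1083

Compute 1040^1080 mod 2053 = 794, then multiply by 1040 repeatedly:
  1040^1080=794  1040^1081=454  1040^1082=2023  1040^1083=1648
Found 1648 at exponent 1083.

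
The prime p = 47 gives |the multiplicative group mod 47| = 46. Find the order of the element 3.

23

The order of 3 must divide p − 1 = 46 = 2 · 23.
Divisors: 1, 2, 23, 46.
Check each in increasing order: 3^1 ≡ 3;  3^2 ≡ 9;  3^23 ≡ 1.
Smallest exponent giving 1 is 23.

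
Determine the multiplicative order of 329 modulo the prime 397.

The order of 329 must divide p − 1 = 396 = 2^2 · 3^2 · 11.
Divisors: 1, 2, 3, 4, 6, 9, 11, 12, 18, 22, 33, 36, 44, 66, 99, 132, 198, 396.
Check each in increasing order: 329^1 ≡ 329;  329^2 ≡ 257;  329^3 ≡ 389;  329^4 ≡ 147;  329^6 ≡ 64;  329^9 ≡ 282;  329^11 ≡ 220;  329^12 ≡ 126;  329^18 ≡ 124;  329^22 ≡ 363;  329^33 ≡ 63;  329^36 ≡ 290;  329^44 ≡ 362;  329^66 ≡ 396;  329^99 ≡ 334;  329^132 ≡ 1.
Smallest exponent giving 1 is 132.

132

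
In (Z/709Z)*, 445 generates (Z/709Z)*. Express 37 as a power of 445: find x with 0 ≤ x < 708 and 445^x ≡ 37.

689

Baby-step giant-step with m = ceil(sqrt(708)) = 27.
Baby table (445^j mod 709 for j=0..26):
  0:1  1:445  2:214  3:224  4:420  5:433  6:546  7:492
  8:568  9:356  10:313  11:321  12:336  13:630  14:295  15:110
  16:29  17:143  18:534  19:115  20:127  21:504  22:236  23:88
  24:165  25:398  26:569
Giant step factor: 445^(-27) ≡ 578 (mod 709).
Scan 37·578^i mod 709 for i = 0, 1, …:
  i=0: 37   i=1: 116   i=2: 402   i=3: 513
  i=4: 152   i=5: 649   i=6: 61   i=7: 517
  i=8: 337   i=9: 520     …   i=24: 198
  i=25: 295
Match at i=25, j=14: x = 25·27 + 14 = 689.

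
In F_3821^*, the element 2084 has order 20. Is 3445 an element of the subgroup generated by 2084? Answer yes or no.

yes

⟨2084⟩ has order 20; its elements mod 3821 are {1, 89, 279, 376, 644, 925, 1421, 1737, 1753, 1905, 1916, 2068, 2084, 2400, 2896, 3177, 3445, 3542, 3732, 3820}.
3445 is in this set.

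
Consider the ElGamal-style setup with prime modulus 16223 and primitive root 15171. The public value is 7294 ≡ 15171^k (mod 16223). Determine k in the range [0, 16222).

15841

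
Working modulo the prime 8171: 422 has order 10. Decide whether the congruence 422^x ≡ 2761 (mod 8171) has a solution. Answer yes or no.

yes

2761 ∈ ⟨422⟩ iff 2761^10 ≡ 1 (mod 8171), since |⟨422⟩| = 10.
2761^10 mod 8171 = 1.
Since 1 = 1, 2761 lies in the subgroup.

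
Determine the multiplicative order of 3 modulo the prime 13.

3

The order of 3 must divide p − 1 = 12 = 2^2 · 3.
Divisors: 1, 2, 3, 4, 6, 12.
Check each in increasing order: 3^1 ≡ 3;  3^2 ≡ 9;  3^3 ≡ 1.
Smallest exponent giving 1 is 3.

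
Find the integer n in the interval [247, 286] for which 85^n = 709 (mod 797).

Compute 85^247 mod 797 = 479, then multiply by 85 repeatedly:
  85^247=479  85^248=68  85^249=201  85^250=348  85^251=91
  85^252=562  85^253=747  85^254=532  85^255=588  85^256=566
  85^257=290  85^258=740  85^259=734  85^260=224  85^261=709
Found 709 at exponent 261.

261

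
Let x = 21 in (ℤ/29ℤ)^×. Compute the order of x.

The order of 21 must divide p − 1 = 28 = 2^2 · 7.
Divisors: 1, 2, 4, 7, 14, 28.
Check each in increasing order: 21^1 ≡ 21;  21^2 ≡ 6;  21^4 ≡ 7;  21^7 ≡ 12;  21^14 ≡ 28;  21^28 ≡ 1.
Smallest exponent giving 1 is 28.

28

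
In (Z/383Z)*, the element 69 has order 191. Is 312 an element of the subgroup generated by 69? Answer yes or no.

no

312 ∈ ⟨69⟩ iff 312^191 ≡ 1 (mod 383), since |⟨69⟩| = 191.
312^191 mod 383 = 382.
Since 382 ≠ 1, 312 does not lie in the subgroup.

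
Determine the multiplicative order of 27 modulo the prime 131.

65

The order of 27 must divide p − 1 = 130 = 2 · 5 · 13.
Divisors: 1, 2, 5, 10, 13, 26, 65, 130.
Check each in increasing order: 27^1 ≡ 27;  27^2 ≡ 74;  27^5 ≡ 84;  27^10 ≡ 113;  27^13 ≡ 61;  27^26 ≡ 53;  27^65 ≡ 1.
Smallest exponent giving 1 is 65.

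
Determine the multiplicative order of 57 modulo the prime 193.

192

The order of 57 must divide p − 1 = 192 = 2^6 · 3.
Divisors: 1, 2, 3, 4, 6, 8, 12, 16, 24, 32, 48, 64, 96, 192.
Check each in increasing order: 57^1 ≡ 57;  57^2 ≡ 161;  57^3 ≡ 106;  57^4 ≡ 59;  57^6 ≡ 42;  57^8 ≡ 7;  57^12 ≡ 27;  57^16 ≡ 49;  57^24 ≡ 150;  57^32 ≡ 85;  57^48 ≡ 112;  57^64 ≡ 84;  57^96 ≡ 192;  57^192 ≡ 1.
Smallest exponent giving 1 is 192.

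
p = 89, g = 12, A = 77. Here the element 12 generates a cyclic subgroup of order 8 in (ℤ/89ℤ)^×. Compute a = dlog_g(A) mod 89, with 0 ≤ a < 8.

5

Successive powers of 12 modulo 89:
  12^0=1  12^1=12  12^2=55  12^3=37  12^4=88  12^5=77
So 12^5 ≡ 77 (mod 89), giving a = 5.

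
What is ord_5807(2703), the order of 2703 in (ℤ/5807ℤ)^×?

2903

The order of 2703 must divide p − 1 = 5806 = 2 · 2903.
Divisors: 1, 2, 2903, 5806.
Check each in increasing order: 2703^1 ≡ 2703;  2703^2 ≡ 1003;  2703^2903 ≡ 1.
Smallest exponent giving 1 is 2903.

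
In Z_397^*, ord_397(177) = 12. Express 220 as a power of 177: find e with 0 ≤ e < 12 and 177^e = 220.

7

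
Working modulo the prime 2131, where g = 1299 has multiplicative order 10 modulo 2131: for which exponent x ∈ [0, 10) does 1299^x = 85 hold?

3

Successive powers of 1299 modulo 2131:
  1299^0=1  1299^1=1299  1299^2=1780  1299^3=85
So 1299^3 ≡ 85 (mod 2131), giving x = 3.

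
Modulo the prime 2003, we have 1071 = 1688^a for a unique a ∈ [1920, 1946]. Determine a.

Compute 1688^1920 mod 2003 = 841, then multiply by 1688 repeatedly:
  1688^1920=841  1688^1921=1484  1688^1922=1242  1688^1923=1358  1688^1924=872
  1688^1925=1734  1688^1926=609  1688^1927=453  1688^1928=1521  1688^1929=1605
  1688^1930=1184  1688^1931=1601  1688^1932=441  1688^1933=1295  1688^1934=687
  1688^1935=1922  1688^1936=1479  1688^1937=814  1688^1938=1977  1688^1939=178
  1688^1940=14  1688^1941=1599  1688^1942=1071
Found 1071 at exponent 1942.

1942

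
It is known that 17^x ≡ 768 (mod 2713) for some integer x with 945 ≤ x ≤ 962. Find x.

962

Compute 17^945 mod 2713 = 1382, then multiply by 17 repeatedly:
  17^945=1382  17^946=1790  17^947=587  17^948=1840  17^949=1437
  17^950=12  17^951=204  17^952=755  17^953=1983  17^954=1155
  17^955=644  17^956=96  17^957=1632  17^958=614  17^959=2299
  17^960=1101  17^961=2439  17^962=768
Found 768 at exponent 962.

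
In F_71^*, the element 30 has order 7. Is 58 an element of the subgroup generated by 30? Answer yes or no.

no

⟨30⟩ has order 7; its elements mod 71 are {1, 20, 30, 32, 37, 45, 48}.
58 is not in this set.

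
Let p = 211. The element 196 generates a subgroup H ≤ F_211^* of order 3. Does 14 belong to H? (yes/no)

yes

⟨196⟩ has order 3; its elements mod 211 are {1, 14, 196}.
14 is in this set.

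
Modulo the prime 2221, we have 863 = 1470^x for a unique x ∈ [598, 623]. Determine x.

620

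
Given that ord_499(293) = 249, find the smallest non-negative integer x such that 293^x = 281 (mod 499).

131

Baby-step giant-step with m = ceil(sqrt(249)) = 16.
Baby table (293^j mod 499 for j=0..15):
  0:1  1:293  2:21  3:165  4:441  5:471  6:279  7:410
  8:370  9:127  10:285  11:172  12:496  13:119  14:436  15:4
Giant step factor: 293^(-16) ≡ 152 (mod 499).
Scan 281·152^i mod 499 for i = 0, 1, …:
  i=0: 281   i=1: 297   i=2: 234   i=3: 139
  i=4: 170   i=5: 391   i=6: 51   i=7: 267
  i=8: 165
Match at i=8, j=3: x = 8·16 + 3 = 131.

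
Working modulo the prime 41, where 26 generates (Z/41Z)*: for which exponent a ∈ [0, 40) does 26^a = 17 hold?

Successive powers of 26 modulo 41:
  26^0=1  26^1=26  26^2=20  26^3=28  26^4=31  26^5=27
  26^6=5  26^7=7  26^8=18  26^9=17
So 26^9 ≡ 17 (mod 41), giving a = 9.

9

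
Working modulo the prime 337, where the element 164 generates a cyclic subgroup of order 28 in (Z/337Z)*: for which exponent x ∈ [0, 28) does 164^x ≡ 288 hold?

Successive powers of 164 modulo 337:
  164^0=1  164^1=164  164^2=273  164^3=288
So 164^3 ≡ 288 (mod 337), giving x = 3.

3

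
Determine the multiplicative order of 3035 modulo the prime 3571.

The order of 3035 must divide p − 1 = 3570 = 2 · 3 · 5 · 7 · 17.
Divisors: 1, 2, 3, 5, 6, 7, 10, 14, 15, 17, 21, 30, 34, 35, 42, 51, 70, 85, 102, 105, 119, 170, 210, 238, 255, 357, 510, 595, 714, 1190, 1785, 3570.
Check each in increasing order: 3035^1 ≡ 3035;  3035^2 ≡ 1616;  3035^3 ≡ 1577;  3035^5 ≡ 2309;  3035^6 ≡ 1513;  3035^7 ≡ 3220;  3035^10 ≡ 3549;  3035^14 ≡ 1787;  3035^15 ≡ 2767;  3035^17 ≡ 580;  3035^21 ≡ 1259;  3035^30 ≡ 65;  3035^34 ≡ 726;  3035^35 ≡ 103;  3035^42 ≡ 3128;  3035^51 ≡ 3273;  3035^70 ≡ 3467;  3035^85 ≡ 1483;  3035^102 ≡ 3100;  3035^105 ≡ 1.
Smallest exponent giving 1 is 105.

105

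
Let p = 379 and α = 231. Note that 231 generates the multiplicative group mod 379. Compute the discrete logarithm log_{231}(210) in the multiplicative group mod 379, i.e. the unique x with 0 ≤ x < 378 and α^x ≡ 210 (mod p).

289

Baby-step giant-step with m = ceil(sqrt(378)) = 20.
Baby table (231^j mod 379 for j=0..19):
  0:1  1:231  2:301  3:174  4:20  5:72  6:335  7:69
  8:21  9:303  10:257  11:243  12:41  13:375  14:213  15:312
  16:62  17:299  18:91  19:176
Giant step factor: 231^(-20) ≡ 92 (mod 379).
Scan 210·92^i mod 379 for i = 0, 1, …:
  i=0: 210   i=1: 370   i=2: 309   i=3: 3
  i=4: 276   i=5: 378   i=6: 287   i=7: 253
  i=8: 157   i=9: 42     …   i=13: 131
  i=14: 303
Match at i=14, j=9: x = 14·20 + 9 = 289.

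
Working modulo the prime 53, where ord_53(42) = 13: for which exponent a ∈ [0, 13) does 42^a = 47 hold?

3

Successive powers of 42 modulo 53:
  42^0=1  42^1=42  42^2=15  42^3=47
So 42^3 ≡ 47 (mod 53), giving a = 3.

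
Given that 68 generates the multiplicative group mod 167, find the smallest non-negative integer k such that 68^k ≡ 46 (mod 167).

Baby-step giant-step with m = ceil(sqrt(166)) = 13.
Baby table (68^j mod 167 for j=0..12):
  0:1  1:68  2:115  3:138  4:32  5:5  6:6  7:74
  8:22  9:160  10:25  11:30  12:36
Giant step factor: 68^(-13) ≡ 41 (mod 167).
Scan 46·41^i mod 167 for i = 0, 1, …:
  i=0: 46   i=1: 49   i=2: 5
Match at i=2, j=5: k = 2·13 + 5 = 31.

31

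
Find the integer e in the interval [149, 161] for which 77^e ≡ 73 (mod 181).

160

Compute 77^149 mod 181 = 50, then multiply by 77 repeatedly:
  77^149=50  77^150=49  77^151=153  77^152=16  77^153=146
  77^154=20  77^155=92  77^156=25  77^157=115  77^158=167
  77^159=8  77^160=73
Found 73 at exponent 160.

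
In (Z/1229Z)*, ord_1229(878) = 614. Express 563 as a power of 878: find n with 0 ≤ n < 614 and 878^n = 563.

457

Baby-step giant-step with m = ceil(sqrt(614)) = 25.
Baby table (878^j mod 1229 for j=0..24):
  0:1  1:878  2:301  3:43  4:884  5:653  6:620  7:1142
  8:1041  9:851  10:1175  11:519  12:952  13:136  14:195  15:379
  16:932  17:1011  18:320  19:748  20:458  21:241  22:210  23:30
  24:531
Giant step factor: 878^(-25) ≡ 780 (mod 1229).
Scan 563·780^i mod 1229 for i = 0, 1, …:
  i=0: 563   i=1: 387   i=2: 755   i=3: 209
  i=4: 792   i=5: 802   i=6: 1228   i=7: 449
  i=8: 1184   i=9: 541     …   i=17: 950
  i=18: 1142
Match at i=18, j=7: n = 18·25 + 7 = 457.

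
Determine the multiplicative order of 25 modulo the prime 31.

3

The order of 25 must divide p − 1 = 30 = 2 · 3 · 5.
Divisors: 1, 2, 3, 5, 6, 10, 15, 30.
Check each in increasing order: 25^1 ≡ 25;  25^2 ≡ 5;  25^3 ≡ 1.
Smallest exponent giving 1 is 3.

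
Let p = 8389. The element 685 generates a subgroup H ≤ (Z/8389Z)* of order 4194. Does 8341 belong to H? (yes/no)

yes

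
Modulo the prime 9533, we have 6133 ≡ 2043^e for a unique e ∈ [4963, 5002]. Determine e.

4989

Compute 2043^4963 mod 9533 = 1401, then multiply by 2043 repeatedly:
  2043^4963=1401  2043^4964=2343  2043^4965=1183  2043^4966=5020  2043^4967=7885
  2043^4968=7818  2043^4969=4399  2043^4970=7071  2043^4971=3558  2043^4972=4848
  2043^4973=9210  2043^4974=7421  2043^4975=3633  2043^4976=5545  2043^4977=3231
  2043^4978=4097  2043^4979=197  2043^4980=2085  2043^4981=7937  2043^4982=9191
  2043^4983=6736  2043^4984=5529  2043^4985=8675  2043^4986=1178  2043^4987=4338
  2043^4988=6377  2043^4989=6133
Found 6133 at exponent 4989.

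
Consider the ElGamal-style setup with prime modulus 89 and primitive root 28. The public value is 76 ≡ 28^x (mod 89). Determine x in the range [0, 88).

Baby-step giant-step with m = ceil(sqrt(88)) = 10.
Baby table (28^j mod 89 for j=0..9):
  0:1  1:28  2:72  3:58  4:22  5:82  6:71  7:30
  8:39  9:24
Giant step factor: 28^(-10) ≡ 20 (mod 89).
Scan 76·20^i mod 89 for i = 0, 1, …:
  i=0: 76   i=1: 7   i=2: 51   i=3: 41
  i=4: 19   i=5: 24
Match at i=5, j=9: x = 5·10 + 9 = 59.

59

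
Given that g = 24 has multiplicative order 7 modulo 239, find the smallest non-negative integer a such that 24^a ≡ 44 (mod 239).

Successive powers of 24 modulo 239:
  24^0=1  24^1=24  24^2=98  24^3=201  24^4=44
So 24^4 ≡ 44 (mod 239), giving a = 4.

4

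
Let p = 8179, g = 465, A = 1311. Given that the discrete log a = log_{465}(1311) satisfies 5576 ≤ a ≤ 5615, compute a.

Compute 465^5576 mod 8179 = 3799, then multiply by 465 repeatedly:
  465^5576=3799  465^5577=8050  465^5578=5447  465^5579=5544  465^5580=1575
  465^5581=4444  465^5582=5352  465^5583=2264  465^5584=5848  465^5585=3892
  465^5586=2221  465^5587=2211  465^5588=5740  465^5589=2746  465^5590=966
  465^5591=7524  465^5592=6227  465^5593=189  465^5594=6095  465^5595=4241
  465^5596=926  465^5597=5282  465^5598=2430  465^5599=1248  465^5600=7790
  465^5601=7232  465^5602=1311
Found 1311 at exponent 5602.

5602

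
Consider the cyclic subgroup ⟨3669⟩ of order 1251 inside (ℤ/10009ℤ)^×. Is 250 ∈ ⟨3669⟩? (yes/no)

no

250 ∈ ⟨3669⟩ iff 250^1251 ≡ 1 (mod 10009), since |⟨3669⟩| = 1251.
250^1251 mod 10009 = 3303.
Since 3303 ≠ 1, 250 does not lie in the subgroup.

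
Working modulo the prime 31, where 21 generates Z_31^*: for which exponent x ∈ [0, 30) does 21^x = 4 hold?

Successive powers of 21 modulo 31:
  21^0=1  21^1=21  21^2=7  21^3=23  21^4=18  21^5=6
  21^6=2  21^7=11  21^8=14  21^9=15  21^10=5  21^11=12
  21^12=4
So 21^12 ≡ 4 (mod 31), giving x = 12.

12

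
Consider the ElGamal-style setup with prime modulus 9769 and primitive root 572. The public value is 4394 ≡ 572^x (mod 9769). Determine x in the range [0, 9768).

3023

Baby-step giant-step with m = ceil(sqrt(9768)) = 99.
Baby table (572^j mod 9769 for j=0..98):
  0:1  1:572  2:4807  3:4515  4:3564  5:6656  6:7091  7:1917
  8:2396  9:2852  10:9690  11:3657  12:1238  13:4768  14:1745  15:1702
  16:6413  17:4861  18:6096  19:9148  20:6241  21:4167  22:9657  23:4319
  24:8680  25:2308  26:1361  27:6741  28:6866  29:214  30:5180  31:2953
  32:8848  33:714  34:7879  35:3279  36:9709  37:4756  38:4650  39:2632
  40:1078  41:1169  42:4376  43:2208  44:2775  45:4722  46:4740  47:5267
  48:3872  49:6990  50:2759  51:5339  52:5980  53:1410  54:5462  55:7953
  56:6531  57:3974  58:6720  59:4623  60:6726  61:8055  62:6261  63:5838
  64:8107  65:6698  66:1808  67:8431  68:6415  69:6005  70:5941  71:8409
  72:3600  73:7710  74:4301  75:8153  76:3703  77:8012  78:1203  79:4286
  80:9342  81:9750  82:8670  83:6357  84:2136  85:667  86:533  87:2037
  88:2653  89:3321  90:4426  91:1501  92:8669  93:5785  94:7098  95:5921
  96:6738  97:5150  98:5331
Giant step factor: 572^(-99) ≡ 828 (mod 9769).
Scan 4394·828^i mod 9769 for i = 0, 1, …:
  i=0: 4394   i=1: 4164   i=2: 9104   i=3: 6213
  i=4: 5870   i=5: 5167   i=6: 9223   i=7: 7055
  i=8: 9447   i=9: 6916     …   i=29: 6302
  i=30: 1410
Match at i=30, j=53: x = 30·99 + 53 = 3023.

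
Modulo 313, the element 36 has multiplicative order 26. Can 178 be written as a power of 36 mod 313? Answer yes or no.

no

178 ∈ ⟨36⟩ iff 178^26 ≡ 1 (mod 313), since |⟨36⟩| = 26.
178^26 mod 313 = 25.
Since 25 ≠ 1, 178 does not lie in the subgroup.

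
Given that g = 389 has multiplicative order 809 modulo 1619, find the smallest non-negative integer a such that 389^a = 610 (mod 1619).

103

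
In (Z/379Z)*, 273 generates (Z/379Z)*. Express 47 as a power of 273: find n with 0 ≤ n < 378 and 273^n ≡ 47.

103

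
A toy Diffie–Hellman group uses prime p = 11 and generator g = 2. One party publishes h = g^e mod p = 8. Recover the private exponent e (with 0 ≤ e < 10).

Successive powers of 2 modulo 11:
  2^0=1  2^1=2  2^2=4  2^3=8
So 2^3 ≡ 8 (mod 11), giving e = 3.

3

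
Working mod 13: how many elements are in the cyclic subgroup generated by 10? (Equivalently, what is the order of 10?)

6

The order of 10 must divide p − 1 = 12 = 2^2 · 3.
Divisors: 1, 2, 3, 4, 6, 12.
Check each in increasing order: 10^1 ≡ 10;  10^2 ≡ 9;  10^3 ≡ 12;  10^4 ≡ 3;  10^6 ≡ 1.
Smallest exponent giving 1 is 6.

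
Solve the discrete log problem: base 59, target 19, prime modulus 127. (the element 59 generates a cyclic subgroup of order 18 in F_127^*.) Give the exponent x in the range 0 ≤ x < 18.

6

Successive powers of 59 modulo 127:
  59^0=1  59^1=59  59^2=52  59^3=20  59^4=37  59^5=24
  59^6=19
So 59^6 ≡ 19 (mod 127), giving x = 6.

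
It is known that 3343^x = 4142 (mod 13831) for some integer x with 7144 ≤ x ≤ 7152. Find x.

7144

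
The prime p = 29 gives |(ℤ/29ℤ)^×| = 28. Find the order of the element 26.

28

The order of 26 must divide p − 1 = 28 = 2^2 · 7.
Divisors: 1, 2, 4, 7, 14, 28.
Check each in increasing order: 26^1 ≡ 26;  26^2 ≡ 9;  26^4 ≡ 23;  26^7 ≡ 17;  26^14 ≡ 28;  26^28 ≡ 1.
Smallest exponent giving 1 is 28.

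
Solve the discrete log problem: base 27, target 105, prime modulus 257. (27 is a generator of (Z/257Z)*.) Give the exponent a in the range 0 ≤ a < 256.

Baby-step giant-step with m = ceil(sqrt(256)) = 16.
Baby table (27^j mod 257 for j=0..15):
  0:1  1:27  2:215  3:151  4:222  5:83  6:185  7:112
  8:197  9:179  10:207  11:192  12:44  13:160  14:208  15:219
Giant step factor: 27^(-16) ≡ 129 (mod 257).
Scan 105·129^i mod 257 for i = 0, 1, …:
  i=0: 105   i=1: 181   i=2: 219
Match at i=2, j=15: a = 2·16 + 15 = 47.

47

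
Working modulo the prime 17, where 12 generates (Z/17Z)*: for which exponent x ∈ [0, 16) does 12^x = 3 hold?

Successive powers of 12 modulo 17:
  12^0=1  12^1=12  12^2=8  12^3=11  12^4=13  12^5=3
So 12^5 ≡ 3 (mod 17), giving x = 5.

5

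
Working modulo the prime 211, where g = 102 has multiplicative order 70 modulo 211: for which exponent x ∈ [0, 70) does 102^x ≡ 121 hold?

Baby-step giant-step with m = ceil(sqrt(70)) = 9.
Baby table (102^j mod 211 for j=0..8):
  0:1  1:102  2:65  3:89  4:5  5:88  6:114  7:23
  8:25
Giant step factor: 102^(-9) ≡ 129 (mod 211).
Scan 121·129^i mod 211 for i = 0, 1, …:
  i=0: 121   i=1: 206   i=2: 199   i=3: 140
  i=4: 125   i=5: 89
Match at i=5, j=3: x = 5·9 + 3 = 48.

48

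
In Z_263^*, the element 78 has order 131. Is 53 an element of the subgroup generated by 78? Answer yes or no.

53 ∈ ⟨78⟩ iff 53^131 ≡ 1 (mod 263), since |⟨78⟩| = 131.
53^131 mod 263 = 262.
Since 262 ≠ 1, 53 does not lie in the subgroup.

no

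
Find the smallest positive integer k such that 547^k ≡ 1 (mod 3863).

3862

The order of 547 must divide p − 1 = 3862 = 2 · 1931.
Divisors: 1, 2, 1931, 3862.
Check each in increasing order: 547^1 ≡ 547;  547^2 ≡ 1758;  547^1931 ≡ 3862;  547^3862 ≡ 1.
Smallest exponent giving 1 is 3862.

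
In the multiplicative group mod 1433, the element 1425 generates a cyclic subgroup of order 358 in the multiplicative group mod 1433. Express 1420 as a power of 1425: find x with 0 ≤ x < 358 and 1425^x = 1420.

Baby-step giant-step with m = ceil(sqrt(358)) = 19.
Baby table (1425^j mod 1433 for j=0..18):
  0:1  1:1425  2:64  3:921  4:1230  5:191  6:1338  7:760
  8:1085  9:1351  10:656  11:484  12:427  13:883  14:101  15:625
  16:732  17:1309  18:992
Giant step factor: 1425^(-19) ≡ 539 (mod 1433).
Scan 1420·539^i mod 1433 for i = 0, 1, …:
  i=0: 1420   i=1: 158   i=2: 615   i=3: 462
  i=4: 1109   i=5: 190   i=6: 667   i=7: 1263
  i=8: 82   i=9: 1208     …   i=16: 1026
  i=17: 1309
Match at i=17, j=17: x = 17·19 + 17 = 340.

340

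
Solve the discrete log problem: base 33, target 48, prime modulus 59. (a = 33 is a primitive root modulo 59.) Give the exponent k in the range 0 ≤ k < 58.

10

Baby-step giant-step with m = ceil(sqrt(58)) = 8.
Baby table (33^j mod 59 for j=0..7):
  0:1  1:33  2:27  3:6  4:21  5:44  6:36  7:8
Giant step factor: 33^(-8) ≡ 19 (mod 59).
Scan 48·19^i mod 59 for i = 0, 1, …:
  i=0: 48   i=1: 27
Match at i=1, j=2: k = 1·8 + 2 = 10.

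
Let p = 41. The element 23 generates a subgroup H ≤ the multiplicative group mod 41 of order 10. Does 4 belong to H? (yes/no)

4 ∈ ⟨23⟩ iff 4^10 ≡ 1 (mod 41), since |⟨23⟩| = 10.
4^10 mod 41 = 1.
Since 1 = 1, 4 lies in the subgroup.

yes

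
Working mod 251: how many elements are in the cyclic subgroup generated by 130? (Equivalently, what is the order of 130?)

The order of 130 must divide p − 1 = 250 = 2 · 5^3.
Divisors: 1, 2, 5, 10, 25, 50, 125, 250.
Check each in increasing order: 130^1 ≡ 130;  130^2 ≡ 83;  130^5 ≡ 2;  130^10 ≡ 4;  130^25 ≡ 32;  130^50 ≡ 20;  130^125 ≡ 250;  130^250 ≡ 1.
Smallest exponent giving 1 is 250.

250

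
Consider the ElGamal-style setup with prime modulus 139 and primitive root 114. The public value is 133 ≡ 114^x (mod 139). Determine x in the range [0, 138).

123

Baby-step giant-step with m = ceil(sqrt(138)) = 12.
Baby table (114^j mod 139 for j=0..11):
  0:1  1:114  2:69  3:82  4:35  5:98  6:52  7:90
  8:113  9:94  10:13  11:92
Giant step factor: 114^(-12) ≡ 64 (mod 139).
Scan 133·64^i mod 139 for i = 0, 1, …:
  i=0: 133   i=1: 33   i=2: 27   i=3: 60
  i=4: 87   i=5: 8   i=6: 95   i=7: 103
  i=8: 59   i=9: 23   i=10: 82
Match at i=10, j=3: x = 10·12 + 3 = 123.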